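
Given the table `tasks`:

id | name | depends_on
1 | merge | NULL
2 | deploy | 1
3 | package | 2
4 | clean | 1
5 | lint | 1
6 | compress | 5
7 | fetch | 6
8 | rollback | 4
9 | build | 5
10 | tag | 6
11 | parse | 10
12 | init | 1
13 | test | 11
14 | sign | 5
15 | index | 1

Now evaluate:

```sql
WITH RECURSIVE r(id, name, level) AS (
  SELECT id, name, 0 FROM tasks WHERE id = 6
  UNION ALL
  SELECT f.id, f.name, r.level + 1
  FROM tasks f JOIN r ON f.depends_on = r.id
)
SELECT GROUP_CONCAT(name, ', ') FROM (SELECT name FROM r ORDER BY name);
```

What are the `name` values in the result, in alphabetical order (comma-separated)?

compress, fetch, parse, tag, test

Base: id=6 (compress) at level 0.
Iteration 1: rows with depends_on in {6} -> fetch (id 7, level 1), tag (id 10, level 1).
Iteration 2: rows with depends_on in {7,10} -> parse (id 11, level 2).
Iteration 3: rows with depends_on in {11} -> test (id 13, level 3).
Iteration 4: no rows with depends_on in {13}; recursion stops.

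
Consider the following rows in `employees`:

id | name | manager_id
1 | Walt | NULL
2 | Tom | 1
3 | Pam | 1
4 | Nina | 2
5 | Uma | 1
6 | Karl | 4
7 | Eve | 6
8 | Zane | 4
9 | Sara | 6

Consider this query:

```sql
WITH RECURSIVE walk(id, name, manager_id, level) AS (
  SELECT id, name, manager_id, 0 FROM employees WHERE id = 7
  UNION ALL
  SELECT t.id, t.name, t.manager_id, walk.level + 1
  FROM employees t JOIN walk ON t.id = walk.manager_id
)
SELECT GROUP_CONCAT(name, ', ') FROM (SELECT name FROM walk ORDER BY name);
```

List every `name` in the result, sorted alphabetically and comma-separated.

Eve, Karl, Nina, Tom, Walt

Base: id=7 (Eve), manager_id=6, level 0.
Iteration 1: join on id=6 -> Karl (id 6, manager_id=4, level 1).
Iteration 2: join on id=4 -> Nina (id 4, manager_id=2, level 2).
Iteration 3: join on id=2 -> Tom (id 2, manager_id=1, level 3).
Iteration 4: join on id=1 -> Walt (id 1, manager_id=NULL, level 4).
Iteration 5: manager_id is NULL; no match; recursion stops.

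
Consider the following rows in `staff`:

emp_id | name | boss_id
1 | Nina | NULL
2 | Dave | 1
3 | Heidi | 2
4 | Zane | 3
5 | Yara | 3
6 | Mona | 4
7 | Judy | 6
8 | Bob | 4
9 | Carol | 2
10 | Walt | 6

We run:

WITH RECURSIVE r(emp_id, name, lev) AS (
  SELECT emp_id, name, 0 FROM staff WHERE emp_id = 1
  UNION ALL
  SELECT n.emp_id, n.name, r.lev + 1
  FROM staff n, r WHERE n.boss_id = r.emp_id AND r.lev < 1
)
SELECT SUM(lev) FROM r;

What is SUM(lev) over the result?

1

Base: emp_id=1 (Nina) at lev 0.
Iteration 1: rows with boss_id in {1} -> Dave (id 2, lev 1).
Iteration 2: lev < 1 fails for all current rows; recursion stops.
SUM(lev) = 0 + 1 = 1.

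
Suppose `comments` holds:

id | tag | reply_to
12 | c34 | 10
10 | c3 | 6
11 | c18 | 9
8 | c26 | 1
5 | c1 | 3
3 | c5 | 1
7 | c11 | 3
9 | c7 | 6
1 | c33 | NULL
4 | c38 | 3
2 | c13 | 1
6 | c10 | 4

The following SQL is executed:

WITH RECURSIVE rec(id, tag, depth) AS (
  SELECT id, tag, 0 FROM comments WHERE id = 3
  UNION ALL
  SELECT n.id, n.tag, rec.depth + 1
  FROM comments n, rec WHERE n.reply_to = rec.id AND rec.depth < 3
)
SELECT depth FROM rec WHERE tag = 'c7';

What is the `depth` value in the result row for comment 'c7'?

Base: id=3 (c5) at depth 0.
Iteration 1: rows with reply_to in {3} -> c38 (id 4, depth 1), c1 (id 5, depth 1), c11 (id 7, depth 1).
Iteration 2: rows with reply_to in {4,5,7} -> c10 (id 6, depth 2).
Iteration 3: rows with reply_to in {6} -> c7 (id 9, depth 3), c3 (id 10, depth 3).
Iteration 4: depth < 3 fails for all current rows; recursion stops.

3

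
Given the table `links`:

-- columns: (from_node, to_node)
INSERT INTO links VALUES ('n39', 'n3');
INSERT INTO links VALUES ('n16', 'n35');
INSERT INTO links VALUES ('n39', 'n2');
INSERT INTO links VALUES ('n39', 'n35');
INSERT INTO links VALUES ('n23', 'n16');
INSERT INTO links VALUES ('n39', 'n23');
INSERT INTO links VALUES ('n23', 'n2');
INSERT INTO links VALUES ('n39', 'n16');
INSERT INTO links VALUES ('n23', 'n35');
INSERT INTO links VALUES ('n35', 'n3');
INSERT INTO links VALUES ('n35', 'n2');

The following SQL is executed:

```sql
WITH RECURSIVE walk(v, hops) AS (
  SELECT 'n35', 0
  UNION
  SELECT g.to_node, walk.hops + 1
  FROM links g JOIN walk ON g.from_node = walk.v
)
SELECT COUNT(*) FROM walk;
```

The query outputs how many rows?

3

Base: (n35, hops=0).
Iteration 1: edges from {n35} -> (n2, hops=1), (n3, hops=1).
Iteration 2: no outgoing edges from {n2,n3}; recursion stops.
Total rows emitted: 3.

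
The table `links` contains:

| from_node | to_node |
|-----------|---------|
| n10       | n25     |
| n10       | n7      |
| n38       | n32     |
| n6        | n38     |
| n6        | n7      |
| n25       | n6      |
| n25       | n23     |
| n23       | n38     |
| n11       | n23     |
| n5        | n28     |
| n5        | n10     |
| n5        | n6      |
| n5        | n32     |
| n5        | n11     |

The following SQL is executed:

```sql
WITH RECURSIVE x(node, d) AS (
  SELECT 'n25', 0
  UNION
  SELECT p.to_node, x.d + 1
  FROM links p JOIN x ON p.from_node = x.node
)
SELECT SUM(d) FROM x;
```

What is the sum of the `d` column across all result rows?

9

Base: (n25, d=0).
Iteration 1: edges from {n25} -> (n23, d=1), (n6, d=1).
Iteration 2: edges from {n23,n6} -> (n38, d=2), (n7, d=2). [UNION drops 1 duplicate row(s)]
Iteration 3: edges from {n38,n7} -> (n32, d=3).
Iteration 4: no outgoing edges from {n32}; recursion stops.
SUM(d) = 0 + 1 + 1 + 2 + 2 + 3 = 9.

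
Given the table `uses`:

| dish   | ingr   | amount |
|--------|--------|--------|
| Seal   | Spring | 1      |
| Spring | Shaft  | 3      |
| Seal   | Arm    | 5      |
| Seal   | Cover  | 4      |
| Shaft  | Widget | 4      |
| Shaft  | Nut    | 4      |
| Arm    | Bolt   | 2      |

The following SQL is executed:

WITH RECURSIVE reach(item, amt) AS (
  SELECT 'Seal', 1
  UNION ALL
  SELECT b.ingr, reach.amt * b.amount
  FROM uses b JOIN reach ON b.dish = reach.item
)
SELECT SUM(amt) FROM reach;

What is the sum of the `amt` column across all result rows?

Base: (Seal, amt=1).
Iteration 1: components of {Seal} -> Arm = 1*5 = 5, Cover = 1*4 = 4, Spring = 1*1 = 1.
Iteration 2: components of {Arm,Cover,Spring} -> Bolt = 5*2 = 10, Shaft = 1*3 = 3.
Iteration 3: components of {Bolt,Shaft} -> Nut = 3*4 = 12, Widget = 3*4 = 12.
Iteration 4: no further components; recursion stops.
SUM(amt) = 1 + 1 + 5 + 4 + 3 + 10 + 12 + 12 = 48.

48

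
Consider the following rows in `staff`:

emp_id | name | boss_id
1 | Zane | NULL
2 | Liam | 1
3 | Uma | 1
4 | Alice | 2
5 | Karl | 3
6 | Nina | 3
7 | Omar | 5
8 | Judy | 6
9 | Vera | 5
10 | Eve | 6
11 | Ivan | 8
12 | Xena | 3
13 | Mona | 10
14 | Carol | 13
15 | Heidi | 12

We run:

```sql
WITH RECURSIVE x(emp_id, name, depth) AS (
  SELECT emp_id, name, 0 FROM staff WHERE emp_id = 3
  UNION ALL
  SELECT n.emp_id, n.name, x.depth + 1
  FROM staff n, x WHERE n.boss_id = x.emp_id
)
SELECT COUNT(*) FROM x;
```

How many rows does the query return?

12

Base: emp_id=3 (Uma) at depth 0.
Iteration 1: rows with boss_id in {3} -> Karl (id 5, depth 1), Nina (id 6, depth 1), Xena (id 12, depth 1).
Iteration 2: rows with boss_id in {5,6,12} -> Omar (id 7, depth 2), Judy (id 8, depth 2), Vera (id 9, depth 2), Eve (id 10, depth 2), Heidi (id 15, depth 2).
Iteration 3: rows with boss_id in {7,8,9,10,15} -> Ivan (id 11, depth 3), Mona (id 13, depth 3).
Iteration 4: rows with boss_id in {11,13} -> Carol (id 14, depth 4).
Iteration 5: no rows with boss_id in {14}; recursion stops.
Total rows emitted: 12.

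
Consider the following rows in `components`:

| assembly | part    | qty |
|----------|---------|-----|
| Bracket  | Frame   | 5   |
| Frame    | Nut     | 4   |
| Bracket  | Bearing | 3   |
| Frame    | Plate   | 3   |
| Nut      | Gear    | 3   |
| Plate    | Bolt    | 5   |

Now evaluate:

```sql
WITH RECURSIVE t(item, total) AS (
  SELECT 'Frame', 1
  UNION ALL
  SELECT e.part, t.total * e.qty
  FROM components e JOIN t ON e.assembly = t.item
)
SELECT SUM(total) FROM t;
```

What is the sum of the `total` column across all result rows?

35

Base: (Frame, total=1).
Iteration 1: components of {Frame} -> Nut = 1*4 = 4, Plate = 1*3 = 3.
Iteration 2: components of {Nut,Plate} -> Bolt = 3*5 = 15, Gear = 4*3 = 12.
Iteration 3: no further components; recursion stops.
SUM(total) = 1 + 4 + 3 + 12 + 15 = 35.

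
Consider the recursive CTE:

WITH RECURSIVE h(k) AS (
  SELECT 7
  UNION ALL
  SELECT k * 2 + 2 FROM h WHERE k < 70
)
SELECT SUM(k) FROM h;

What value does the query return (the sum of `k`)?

Base: k=7.
Iteration 1: 7 < 70 holds -> k = 7 * 2 + 2 = 16.
Iteration 2: 16 < 70 holds -> k = 16 * 2 + 2 = 34.
Iteration 3: 34 < 70 holds -> k = 34 * 2 + 2 = 70.
Iteration 4: 70 < 70 fails; recursion stops.
SUM(k) = 7 + 16 + 34 + 70 = 127.

127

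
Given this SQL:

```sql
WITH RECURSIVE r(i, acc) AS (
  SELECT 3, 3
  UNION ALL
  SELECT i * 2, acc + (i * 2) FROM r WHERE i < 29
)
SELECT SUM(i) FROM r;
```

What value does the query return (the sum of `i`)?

Base: i=3, acc=3.
Iteration 1: 3 < 29 holds -> i = 3 * 2 = 6, acc = 3 + 6 = 9.
Iteration 2: 6 < 29 holds -> i = 6 * 2 = 12, acc = 9 + 12 = 21.
Iteration 3: 12 < 29 holds -> i = 12 * 2 = 24, acc = 21 + 24 = 45.
Iteration 4: 24 < 29 holds -> i = 24 * 2 = 48, acc = 45 + 48 = 93.
Iteration 5: 48 < 29 fails; recursion stops.
SUM(i) = 3 + 6 + 12 + 24 + 48 = 93.

93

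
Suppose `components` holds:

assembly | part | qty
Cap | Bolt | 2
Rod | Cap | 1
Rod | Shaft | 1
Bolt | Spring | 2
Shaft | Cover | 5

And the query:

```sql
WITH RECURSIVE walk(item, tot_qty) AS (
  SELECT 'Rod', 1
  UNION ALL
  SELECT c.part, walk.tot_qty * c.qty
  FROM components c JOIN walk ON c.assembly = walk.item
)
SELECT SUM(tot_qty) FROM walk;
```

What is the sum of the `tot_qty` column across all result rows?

Base: (Rod, tot_qty=1).
Iteration 1: components of {Rod} -> Cap = 1*1 = 1, Shaft = 1*1 = 1.
Iteration 2: components of {Cap,Shaft} -> Bolt = 1*2 = 2, Cover = 1*5 = 5.
Iteration 3: components of {Bolt,Cover} -> Spring = 2*2 = 4.
Iteration 4: no further components; recursion stops.
SUM(tot_qty) = 1 + 1 + 1 + 2 + 5 + 4 = 14.

14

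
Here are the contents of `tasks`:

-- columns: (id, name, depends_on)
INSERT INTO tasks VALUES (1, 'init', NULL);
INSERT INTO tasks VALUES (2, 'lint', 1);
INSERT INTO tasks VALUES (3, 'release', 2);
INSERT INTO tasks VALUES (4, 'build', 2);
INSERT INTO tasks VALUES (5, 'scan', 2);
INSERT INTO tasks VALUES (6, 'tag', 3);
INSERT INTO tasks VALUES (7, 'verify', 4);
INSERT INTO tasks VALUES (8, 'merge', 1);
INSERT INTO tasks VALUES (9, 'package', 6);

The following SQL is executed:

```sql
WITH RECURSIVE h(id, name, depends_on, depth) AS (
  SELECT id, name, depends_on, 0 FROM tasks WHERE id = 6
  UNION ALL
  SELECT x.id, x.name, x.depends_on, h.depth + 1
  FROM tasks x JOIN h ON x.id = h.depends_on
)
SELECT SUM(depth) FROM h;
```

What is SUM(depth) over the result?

6

Base: id=6 (tag), depends_on=3, depth 0.
Iteration 1: join on id=3 -> release (id 3, depends_on=2, depth 1).
Iteration 2: join on id=2 -> lint (id 2, depends_on=1, depth 2).
Iteration 3: join on id=1 -> init (id 1, depends_on=NULL, depth 3).
Iteration 4: depends_on is NULL; no match; recursion stops.
SUM(depth) = 0 + 1 + 2 + 3 = 6.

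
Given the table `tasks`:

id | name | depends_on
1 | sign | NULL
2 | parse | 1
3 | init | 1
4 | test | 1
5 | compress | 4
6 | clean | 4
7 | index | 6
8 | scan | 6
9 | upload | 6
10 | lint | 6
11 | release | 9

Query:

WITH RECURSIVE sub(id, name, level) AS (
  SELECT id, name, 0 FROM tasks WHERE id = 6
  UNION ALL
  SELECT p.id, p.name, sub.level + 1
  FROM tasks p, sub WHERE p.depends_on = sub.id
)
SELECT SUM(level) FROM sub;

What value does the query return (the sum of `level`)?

6

Base: id=6 (clean) at level 0.
Iteration 1: rows with depends_on in {6} -> index (id 7, level 1), scan (id 8, level 1), upload (id 9, level 1), lint (id 10, level 1).
Iteration 2: rows with depends_on in {7,8,9,10} -> release (id 11, level 2).
Iteration 3: no rows with depends_on in {11}; recursion stops.
SUM(level) = 0 + 1 + 1 + 1 + 1 + 2 = 6.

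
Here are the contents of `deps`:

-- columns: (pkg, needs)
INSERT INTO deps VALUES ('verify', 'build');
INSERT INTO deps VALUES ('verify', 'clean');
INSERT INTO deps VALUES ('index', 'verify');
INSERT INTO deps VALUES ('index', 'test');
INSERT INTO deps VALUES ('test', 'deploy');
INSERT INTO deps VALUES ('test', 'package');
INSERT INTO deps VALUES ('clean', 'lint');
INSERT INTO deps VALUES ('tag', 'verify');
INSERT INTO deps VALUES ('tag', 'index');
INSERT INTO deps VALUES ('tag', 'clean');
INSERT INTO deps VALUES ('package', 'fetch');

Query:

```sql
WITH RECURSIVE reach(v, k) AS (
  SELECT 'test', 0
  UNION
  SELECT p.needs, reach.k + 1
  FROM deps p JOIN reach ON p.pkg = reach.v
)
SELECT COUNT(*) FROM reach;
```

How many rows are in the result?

4

Base: (test, k=0).
Iteration 1: edges from {test} -> (deploy, k=1), (package, k=1).
Iteration 2: edges from {deploy,package} -> (fetch, k=2).
Iteration 3: no outgoing edges from {fetch}; recursion stops.
Total rows emitted: 4.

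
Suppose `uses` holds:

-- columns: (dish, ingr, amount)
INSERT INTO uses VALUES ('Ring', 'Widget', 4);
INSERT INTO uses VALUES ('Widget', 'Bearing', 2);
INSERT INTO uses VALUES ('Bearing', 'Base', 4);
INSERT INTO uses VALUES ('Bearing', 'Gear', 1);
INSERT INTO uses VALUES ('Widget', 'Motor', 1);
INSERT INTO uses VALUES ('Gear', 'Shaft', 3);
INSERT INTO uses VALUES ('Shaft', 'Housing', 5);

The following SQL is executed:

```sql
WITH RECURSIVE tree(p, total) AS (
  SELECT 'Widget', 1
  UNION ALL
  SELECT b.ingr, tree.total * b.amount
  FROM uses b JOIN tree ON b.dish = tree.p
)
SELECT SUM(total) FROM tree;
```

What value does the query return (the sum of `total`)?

50

Base: (Widget, total=1).
Iteration 1: components of {Widget} -> Bearing = 1*2 = 2, Motor = 1*1 = 1.
Iteration 2: components of {Bearing,Motor} -> Base = 2*4 = 8, Gear = 2*1 = 2.
Iteration 3: components of {Base,Gear} -> Shaft = 2*3 = 6.
Iteration 4: components of {Shaft} -> Housing = 6*5 = 30.
Iteration 5: no further components; recursion stops.
SUM(total) = 1 + 2 + 1 + 8 + 2 + 6 + 30 = 50.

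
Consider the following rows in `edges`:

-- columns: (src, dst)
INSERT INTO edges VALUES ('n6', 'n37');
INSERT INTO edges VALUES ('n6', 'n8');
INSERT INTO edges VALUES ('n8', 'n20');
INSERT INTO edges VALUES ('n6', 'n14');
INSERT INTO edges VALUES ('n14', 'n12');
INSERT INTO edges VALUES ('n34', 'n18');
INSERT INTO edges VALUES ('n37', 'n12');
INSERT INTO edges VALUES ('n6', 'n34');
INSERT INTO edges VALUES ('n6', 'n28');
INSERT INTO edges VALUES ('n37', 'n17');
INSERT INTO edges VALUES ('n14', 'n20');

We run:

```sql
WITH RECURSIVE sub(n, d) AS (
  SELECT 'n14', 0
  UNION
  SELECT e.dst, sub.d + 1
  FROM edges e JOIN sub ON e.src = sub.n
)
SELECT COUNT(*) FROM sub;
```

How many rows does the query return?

3

Base: (n14, d=0).
Iteration 1: edges from {n14} -> (n12, d=1), (n20, d=1).
Iteration 2: no outgoing edges from {n12,n20}; recursion stops.
Total rows emitted: 3.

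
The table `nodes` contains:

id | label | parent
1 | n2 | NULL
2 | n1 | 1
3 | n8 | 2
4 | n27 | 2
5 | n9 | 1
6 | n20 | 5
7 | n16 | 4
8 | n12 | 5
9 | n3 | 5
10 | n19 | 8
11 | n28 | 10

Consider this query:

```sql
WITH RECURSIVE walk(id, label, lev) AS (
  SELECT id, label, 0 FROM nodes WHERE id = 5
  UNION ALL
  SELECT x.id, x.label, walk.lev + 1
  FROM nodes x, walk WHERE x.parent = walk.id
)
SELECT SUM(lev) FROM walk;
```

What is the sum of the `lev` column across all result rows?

8

Base: id=5 (n9) at lev 0.
Iteration 1: rows with parent in {5} -> n20 (id 6, lev 1), n12 (id 8, lev 1), n3 (id 9, lev 1).
Iteration 2: rows with parent in {6,8,9} -> n19 (id 10, lev 2).
Iteration 3: rows with parent in {10} -> n28 (id 11, lev 3).
Iteration 4: no rows with parent in {11}; recursion stops.
SUM(lev) = 0 + 1 + 1 + 1 + 2 + 3 = 8.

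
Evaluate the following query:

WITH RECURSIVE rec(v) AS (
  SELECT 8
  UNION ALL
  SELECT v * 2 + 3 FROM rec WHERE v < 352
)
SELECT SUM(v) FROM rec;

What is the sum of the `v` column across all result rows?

Base: v=8.
Iteration 1: 8 < 352 holds -> v = 8 * 2 + 3 = 19.
Iteration 2: 19 < 352 holds -> v = 19 * 2 + 3 = 41.
Iteration 3: 41 < 352 holds -> v = 41 * 2 + 3 = 85.
Iteration 4: 85 < 352 holds -> v = 85 * 2 + 3 = 173.
Iteration 5: 173 < 352 holds -> v = 173 * 2 + 3 = 349.
Iteration 6: 349 < 352 holds -> v = 349 * 2 + 3 = 701.
Iteration 7: 701 < 352 fails; recursion stops.
SUM(v) = 8 + 19 + 41 + 85 + 173 + 349 + 701 = 1376.

1376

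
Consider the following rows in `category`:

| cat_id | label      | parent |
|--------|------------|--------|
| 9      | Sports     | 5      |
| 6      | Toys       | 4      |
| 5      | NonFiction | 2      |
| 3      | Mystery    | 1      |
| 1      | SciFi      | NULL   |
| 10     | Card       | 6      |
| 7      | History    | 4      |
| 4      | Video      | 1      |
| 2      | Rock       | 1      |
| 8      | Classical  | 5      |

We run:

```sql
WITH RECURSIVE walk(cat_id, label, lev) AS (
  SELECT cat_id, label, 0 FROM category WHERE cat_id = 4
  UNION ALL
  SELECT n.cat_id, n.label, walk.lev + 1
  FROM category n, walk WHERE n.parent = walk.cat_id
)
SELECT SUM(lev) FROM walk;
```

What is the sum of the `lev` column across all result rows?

4

Base: cat_id=4 (Video) at lev 0.
Iteration 1: rows with parent in {4} -> Toys (id 6, lev 1), History (id 7, lev 1).
Iteration 2: rows with parent in {6,7} -> Card (id 10, lev 2).
Iteration 3: no rows with parent in {10}; recursion stops.
SUM(lev) = 0 + 1 + 1 + 2 = 4.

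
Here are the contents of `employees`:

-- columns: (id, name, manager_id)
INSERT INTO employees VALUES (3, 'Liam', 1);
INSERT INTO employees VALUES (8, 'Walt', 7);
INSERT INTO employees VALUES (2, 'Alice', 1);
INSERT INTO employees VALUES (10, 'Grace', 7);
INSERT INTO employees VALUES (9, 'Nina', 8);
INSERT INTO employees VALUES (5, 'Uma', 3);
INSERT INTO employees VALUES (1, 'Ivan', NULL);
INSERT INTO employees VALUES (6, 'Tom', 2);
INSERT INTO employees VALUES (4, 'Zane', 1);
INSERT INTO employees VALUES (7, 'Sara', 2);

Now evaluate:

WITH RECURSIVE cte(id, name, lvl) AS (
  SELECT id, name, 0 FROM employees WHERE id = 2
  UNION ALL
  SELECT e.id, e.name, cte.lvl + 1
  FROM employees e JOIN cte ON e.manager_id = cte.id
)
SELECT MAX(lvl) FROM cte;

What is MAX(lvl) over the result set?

Base: id=2 (Alice) at lvl 0.
Iteration 1: rows with manager_id in {2} -> Tom (id 6, lvl 1), Sara (id 7, lvl 1).
Iteration 2: rows with manager_id in {6,7} -> Walt (id 8, lvl 2), Grace (id 10, lvl 2).
Iteration 3: rows with manager_id in {8,10} -> Nina (id 9, lvl 3).
Iteration 4: no rows with manager_id in {9}; recursion stops.
lvl values: 0, 1, 1, 2, 2, 3; the maximum is 3.

3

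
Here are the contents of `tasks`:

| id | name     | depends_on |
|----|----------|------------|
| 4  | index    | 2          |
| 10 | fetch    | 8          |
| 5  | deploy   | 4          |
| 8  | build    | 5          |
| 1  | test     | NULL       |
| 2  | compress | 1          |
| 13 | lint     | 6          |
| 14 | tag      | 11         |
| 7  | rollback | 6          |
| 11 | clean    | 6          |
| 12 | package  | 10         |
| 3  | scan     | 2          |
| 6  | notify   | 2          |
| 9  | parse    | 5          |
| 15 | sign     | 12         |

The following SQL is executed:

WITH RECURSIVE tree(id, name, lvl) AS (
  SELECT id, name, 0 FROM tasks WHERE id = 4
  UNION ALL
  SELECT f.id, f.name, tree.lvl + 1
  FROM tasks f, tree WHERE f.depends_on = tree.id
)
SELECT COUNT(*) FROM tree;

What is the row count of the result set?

Base: id=4 (index) at lvl 0.
Iteration 1: rows with depends_on in {4} -> deploy (id 5, lvl 1).
Iteration 2: rows with depends_on in {5} -> build (id 8, lvl 2), parse (id 9, lvl 2).
Iteration 3: rows with depends_on in {8,9} -> fetch (id 10, lvl 3).
Iteration 4: rows with depends_on in {10} -> package (id 12, lvl 4).
Iteration 5: rows with depends_on in {12} -> sign (id 15, lvl 5).
Iteration 6: no rows with depends_on in {15}; recursion stops.
Total rows emitted: 7.

7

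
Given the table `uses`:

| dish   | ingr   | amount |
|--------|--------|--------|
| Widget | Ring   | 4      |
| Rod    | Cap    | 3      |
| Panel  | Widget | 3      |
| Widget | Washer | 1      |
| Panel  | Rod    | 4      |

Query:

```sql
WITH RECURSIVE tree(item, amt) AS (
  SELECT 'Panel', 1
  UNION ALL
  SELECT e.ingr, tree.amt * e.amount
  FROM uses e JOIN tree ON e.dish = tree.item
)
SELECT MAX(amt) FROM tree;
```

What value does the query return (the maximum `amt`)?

Base: (Panel, amt=1).
Iteration 1: components of {Panel} -> Rod = 1*4 = 4, Widget = 1*3 = 3.
Iteration 2: components of {Rod,Widget} -> Cap = 4*3 = 12, Ring = 3*4 = 12, Washer = 3*1 = 3.
Iteration 3: no further components; recursion stops.
amt values: 1, 3, 4, 3, 12, 12; the maximum is 12.

12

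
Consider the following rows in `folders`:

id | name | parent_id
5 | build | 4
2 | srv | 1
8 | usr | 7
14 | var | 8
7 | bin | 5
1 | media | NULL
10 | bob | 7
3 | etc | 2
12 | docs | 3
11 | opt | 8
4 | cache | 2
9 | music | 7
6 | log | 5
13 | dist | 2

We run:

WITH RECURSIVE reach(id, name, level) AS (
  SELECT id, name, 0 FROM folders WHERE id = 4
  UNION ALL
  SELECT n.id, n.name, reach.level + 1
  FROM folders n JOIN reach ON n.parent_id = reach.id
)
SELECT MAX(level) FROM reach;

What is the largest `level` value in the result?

Base: id=4 (cache) at level 0.
Iteration 1: rows with parent_id in {4} -> build (id 5, level 1).
Iteration 2: rows with parent_id in {5} -> log (id 6, level 2), bin (id 7, level 2).
Iteration 3: rows with parent_id in {6,7} -> usr (id 8, level 3), music (id 9, level 3), bob (id 10, level 3).
Iteration 4: rows with parent_id in {8,9,10} -> opt (id 11, level 4), var (id 14, level 4).
Iteration 5: no rows with parent_id in {11,14}; recursion stops.
level values: 0, 1, 2, 2, 3, 3, 3, 4, 4; the maximum is 4.

4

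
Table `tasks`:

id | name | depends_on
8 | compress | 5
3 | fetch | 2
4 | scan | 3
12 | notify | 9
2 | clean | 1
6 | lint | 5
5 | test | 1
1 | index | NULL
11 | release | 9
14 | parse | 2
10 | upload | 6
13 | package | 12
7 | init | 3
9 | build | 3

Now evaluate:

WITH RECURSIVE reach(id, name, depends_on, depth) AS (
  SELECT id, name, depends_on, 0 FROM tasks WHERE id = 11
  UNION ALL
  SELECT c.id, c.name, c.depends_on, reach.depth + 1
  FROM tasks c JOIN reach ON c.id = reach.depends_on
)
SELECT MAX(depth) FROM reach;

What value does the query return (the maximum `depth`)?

4

Base: id=11 (release), depends_on=9, depth 0.
Iteration 1: join on id=9 -> build (id 9, depends_on=3, depth 1).
Iteration 2: join on id=3 -> fetch (id 3, depends_on=2, depth 2).
Iteration 3: join on id=2 -> clean (id 2, depends_on=1, depth 3).
Iteration 4: join on id=1 -> index (id 1, depends_on=NULL, depth 4).
Iteration 5: depends_on is NULL; no match; recursion stops.
depth values: 0, 1, 2, 3, 4; the maximum is 4.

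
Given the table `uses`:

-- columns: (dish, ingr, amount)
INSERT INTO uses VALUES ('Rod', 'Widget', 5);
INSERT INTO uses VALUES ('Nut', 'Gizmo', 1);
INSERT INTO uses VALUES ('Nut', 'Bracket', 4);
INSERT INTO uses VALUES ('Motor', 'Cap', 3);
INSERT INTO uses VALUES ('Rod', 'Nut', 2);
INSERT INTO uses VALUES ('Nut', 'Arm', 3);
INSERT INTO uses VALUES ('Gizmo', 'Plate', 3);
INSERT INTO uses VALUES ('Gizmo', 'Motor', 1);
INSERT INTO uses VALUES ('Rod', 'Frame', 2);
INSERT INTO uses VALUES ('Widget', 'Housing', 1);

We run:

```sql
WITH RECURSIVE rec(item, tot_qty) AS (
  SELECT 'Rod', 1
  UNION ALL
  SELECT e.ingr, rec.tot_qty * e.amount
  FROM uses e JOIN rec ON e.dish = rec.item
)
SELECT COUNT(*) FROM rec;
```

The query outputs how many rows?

Base: (Rod, tot_qty=1).
Iteration 1: components of {Rod} -> Frame = 1*2 = 2, Nut = 1*2 = 2, Widget = 1*5 = 5.
Iteration 2: components of {Frame,Nut,Widget} -> Arm = 2*3 = 6, Bracket = 2*4 = 8, Gizmo = 2*1 = 2, Housing = 5*1 = 5.
Iteration 3: components of {Arm,Bracket,Gizmo,Housing} -> Motor = 2*1 = 2, Plate = 2*3 = 6.
Iteration 4: components of {Motor,Plate} -> Cap = 2*3 = 6.
Iteration 5: no further components; recursion stops.
Total rows emitted: 11.

11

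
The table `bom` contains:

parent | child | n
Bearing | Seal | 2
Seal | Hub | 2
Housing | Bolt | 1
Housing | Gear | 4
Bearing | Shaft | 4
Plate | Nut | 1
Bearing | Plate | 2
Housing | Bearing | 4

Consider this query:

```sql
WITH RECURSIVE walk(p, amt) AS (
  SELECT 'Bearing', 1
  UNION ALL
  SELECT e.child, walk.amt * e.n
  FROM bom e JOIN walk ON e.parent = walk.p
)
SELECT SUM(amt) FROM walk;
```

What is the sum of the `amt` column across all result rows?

15

Base: (Bearing, amt=1).
Iteration 1: components of {Bearing} -> Plate = 1*2 = 2, Seal = 1*2 = 2, Shaft = 1*4 = 4.
Iteration 2: components of {Plate,Seal,Shaft} -> Hub = 2*2 = 4, Nut = 2*1 = 2.
Iteration 3: no further components; recursion stops.
SUM(amt) = 1 + 4 + 2 + 2 + 4 + 2 = 15.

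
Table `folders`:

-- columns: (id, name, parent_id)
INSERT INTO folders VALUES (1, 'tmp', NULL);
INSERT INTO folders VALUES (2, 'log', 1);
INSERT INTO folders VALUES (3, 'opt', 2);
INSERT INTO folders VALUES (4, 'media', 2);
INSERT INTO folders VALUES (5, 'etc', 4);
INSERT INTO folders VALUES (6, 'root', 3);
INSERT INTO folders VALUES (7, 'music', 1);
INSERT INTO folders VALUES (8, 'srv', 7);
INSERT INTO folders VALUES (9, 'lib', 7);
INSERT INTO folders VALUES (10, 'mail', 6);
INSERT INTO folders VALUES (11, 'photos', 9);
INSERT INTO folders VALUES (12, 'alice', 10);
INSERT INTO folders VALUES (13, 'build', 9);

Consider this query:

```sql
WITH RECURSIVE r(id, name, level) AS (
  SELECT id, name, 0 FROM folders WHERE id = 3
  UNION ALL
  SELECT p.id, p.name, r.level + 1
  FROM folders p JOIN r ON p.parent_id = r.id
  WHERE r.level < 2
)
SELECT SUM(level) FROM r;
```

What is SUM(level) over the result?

3

Base: id=3 (opt) at level 0.
Iteration 1: rows with parent_id in {3} -> root (id 6, level 1).
Iteration 2: rows with parent_id in {6} -> mail (id 10, level 2).
Iteration 3: level < 2 fails for all current rows; recursion stops.
SUM(level) = 0 + 1 + 2 = 3.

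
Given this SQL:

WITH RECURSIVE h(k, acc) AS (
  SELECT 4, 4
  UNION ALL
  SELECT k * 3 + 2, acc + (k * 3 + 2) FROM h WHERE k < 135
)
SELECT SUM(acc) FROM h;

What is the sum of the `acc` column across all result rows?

880

Base: k=4, acc=4.
Iteration 1: 4 < 135 holds -> k = 4 * 3 + 2 = 14, acc = 4 + 14 = 18.
Iteration 2: 14 < 135 holds -> k = 14 * 3 + 2 = 44, acc = 18 + 44 = 62.
Iteration 3: 44 < 135 holds -> k = 44 * 3 + 2 = 134, acc = 62 + 134 = 196.
Iteration 4: 134 < 135 holds -> k = 134 * 3 + 2 = 404, acc = 196 + 404 = 600.
Iteration 5: 404 < 135 fails; recursion stops.
SUM(acc) = 4 + 18 + 62 + 196 + 600 = 880.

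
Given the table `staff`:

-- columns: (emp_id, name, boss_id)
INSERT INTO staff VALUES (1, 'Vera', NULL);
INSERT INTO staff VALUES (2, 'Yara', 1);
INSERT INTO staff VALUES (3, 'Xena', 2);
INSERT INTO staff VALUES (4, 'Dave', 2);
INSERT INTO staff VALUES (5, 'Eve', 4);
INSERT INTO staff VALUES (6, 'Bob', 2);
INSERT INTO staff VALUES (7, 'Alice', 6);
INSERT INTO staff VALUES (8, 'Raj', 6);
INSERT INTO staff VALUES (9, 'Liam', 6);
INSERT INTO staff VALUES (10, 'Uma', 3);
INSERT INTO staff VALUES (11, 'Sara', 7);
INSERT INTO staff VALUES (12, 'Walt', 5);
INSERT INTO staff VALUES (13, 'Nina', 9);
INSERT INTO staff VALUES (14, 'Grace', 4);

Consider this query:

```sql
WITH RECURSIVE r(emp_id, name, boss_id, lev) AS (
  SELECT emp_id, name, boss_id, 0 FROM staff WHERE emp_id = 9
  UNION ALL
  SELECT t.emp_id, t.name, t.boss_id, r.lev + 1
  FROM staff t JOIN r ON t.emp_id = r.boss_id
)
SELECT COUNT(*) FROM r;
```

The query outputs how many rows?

4

Base: emp_id=9 (Liam), boss_id=6, lev 0.
Iteration 1: join on emp_id=6 -> Bob (id 6, boss_id=2, lev 1).
Iteration 2: join on emp_id=2 -> Yara (id 2, boss_id=1, lev 2).
Iteration 3: join on emp_id=1 -> Vera (id 1, boss_id=NULL, lev 3).
Iteration 4: boss_id is NULL; no match; recursion stops.
Total rows emitted: 4.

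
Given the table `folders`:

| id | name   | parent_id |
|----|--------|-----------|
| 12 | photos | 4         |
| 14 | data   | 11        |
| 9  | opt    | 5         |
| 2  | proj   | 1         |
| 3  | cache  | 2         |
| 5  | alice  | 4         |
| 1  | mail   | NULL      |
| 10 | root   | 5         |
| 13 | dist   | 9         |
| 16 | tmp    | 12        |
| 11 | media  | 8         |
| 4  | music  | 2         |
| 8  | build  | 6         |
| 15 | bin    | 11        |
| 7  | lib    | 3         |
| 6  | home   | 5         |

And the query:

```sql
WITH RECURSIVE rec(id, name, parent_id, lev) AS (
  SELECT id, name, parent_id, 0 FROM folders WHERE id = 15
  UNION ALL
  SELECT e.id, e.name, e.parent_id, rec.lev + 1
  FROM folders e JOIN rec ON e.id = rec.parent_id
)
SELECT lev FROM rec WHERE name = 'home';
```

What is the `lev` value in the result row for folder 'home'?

3

Base: id=15 (bin), parent_id=11, lev 0.
Iteration 1: join on id=11 -> media (id 11, parent_id=8, lev 1).
Iteration 2: join on id=8 -> build (id 8, parent_id=6, lev 2).
Iteration 3: join on id=6 -> home (id 6, parent_id=5, lev 3).
Iteration 4: join on id=5 -> alice (id 5, parent_id=4, lev 4).
Iteration 5: join on id=4 -> music (id 4, parent_id=2, lev 5).
Iteration 6: join on id=2 -> proj (id 2, parent_id=1, lev 6).
Iteration 7: join on id=1 -> mail (id 1, parent_id=NULL, lev 7).
Iteration 8: parent_id is NULL; no match; recursion stops.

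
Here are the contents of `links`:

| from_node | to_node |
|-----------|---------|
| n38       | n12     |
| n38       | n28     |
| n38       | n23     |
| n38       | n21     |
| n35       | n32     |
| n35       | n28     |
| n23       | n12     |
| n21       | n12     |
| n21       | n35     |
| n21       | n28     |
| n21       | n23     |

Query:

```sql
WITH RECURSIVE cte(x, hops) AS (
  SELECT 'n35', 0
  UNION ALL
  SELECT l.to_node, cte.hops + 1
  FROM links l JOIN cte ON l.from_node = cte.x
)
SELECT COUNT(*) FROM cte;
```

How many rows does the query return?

Base: (n35, hops=0).
Iteration 1: edges from {n35} -> (n28, hops=1), (n32, hops=1).
Iteration 2: no outgoing edges from {n28,n32}; recursion stops.
Total rows emitted: 3.

3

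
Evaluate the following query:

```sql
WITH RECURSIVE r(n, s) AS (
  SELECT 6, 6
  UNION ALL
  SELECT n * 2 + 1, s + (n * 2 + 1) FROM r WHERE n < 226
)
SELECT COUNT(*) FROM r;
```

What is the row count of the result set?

Base: n=6, s=6.
Iteration 1: 6 < 226 holds -> n = 6 * 2 + 1 = 13, s = 6 + 13 = 19.
Iteration 2: 13 < 226 holds -> n = 13 * 2 + 1 = 27, s = 19 + 27 = 46.
Iteration 3: 27 < 226 holds -> n = 27 * 2 + 1 = 55, s = 46 + 55 = 101.
Iteration 4: 55 < 226 holds -> n = 55 * 2 + 1 = 111, s = 101 + 111 = 212.
Iteration 5: 111 < 226 holds -> n = 111 * 2 + 1 = 223, s = 212 + 223 = 435.
Iteration 6: 223 < 226 holds -> n = 223 * 2 + 1 = 447, s = 435 + 447 = 882.
Iteration 7: 447 < 226 fails; recursion stops.
Total rows emitted: 7.

7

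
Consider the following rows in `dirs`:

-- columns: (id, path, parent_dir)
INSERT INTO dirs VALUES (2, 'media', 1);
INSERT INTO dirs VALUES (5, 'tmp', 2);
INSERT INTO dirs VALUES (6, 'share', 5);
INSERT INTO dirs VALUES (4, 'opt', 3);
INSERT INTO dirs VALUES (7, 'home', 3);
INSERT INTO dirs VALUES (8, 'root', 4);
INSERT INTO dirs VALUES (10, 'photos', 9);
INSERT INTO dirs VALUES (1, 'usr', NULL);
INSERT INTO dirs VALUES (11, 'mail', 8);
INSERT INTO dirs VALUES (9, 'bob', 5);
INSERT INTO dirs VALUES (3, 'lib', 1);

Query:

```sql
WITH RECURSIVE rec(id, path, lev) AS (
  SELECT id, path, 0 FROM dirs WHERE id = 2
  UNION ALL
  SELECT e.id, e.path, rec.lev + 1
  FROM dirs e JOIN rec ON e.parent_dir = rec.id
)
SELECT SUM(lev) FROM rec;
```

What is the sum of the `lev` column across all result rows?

Base: id=2 (media) at lev 0.
Iteration 1: rows with parent_dir in {2} -> tmp (id 5, lev 1).
Iteration 2: rows with parent_dir in {5} -> share (id 6, lev 2), bob (id 9, lev 2).
Iteration 3: rows with parent_dir in {6,9} -> photos (id 10, lev 3).
Iteration 4: no rows with parent_dir in {10}; recursion stops.
SUM(lev) = 0 + 1 + 2 + 2 + 3 = 8.

8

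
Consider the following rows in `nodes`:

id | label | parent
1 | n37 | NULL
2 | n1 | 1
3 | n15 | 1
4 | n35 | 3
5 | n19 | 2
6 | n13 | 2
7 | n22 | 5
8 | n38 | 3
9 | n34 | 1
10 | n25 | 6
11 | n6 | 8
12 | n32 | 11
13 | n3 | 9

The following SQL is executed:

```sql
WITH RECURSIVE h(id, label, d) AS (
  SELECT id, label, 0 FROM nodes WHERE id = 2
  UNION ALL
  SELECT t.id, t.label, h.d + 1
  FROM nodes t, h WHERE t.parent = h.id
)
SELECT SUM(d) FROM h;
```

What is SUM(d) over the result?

Base: id=2 (n1) at d 0.
Iteration 1: rows with parent in {2} -> n19 (id 5, d 1), n13 (id 6, d 1).
Iteration 2: rows with parent in {5,6} -> n22 (id 7, d 2), n25 (id 10, d 2).
Iteration 3: no rows with parent in {7,10}; recursion stops.
SUM(d) = 0 + 1 + 1 + 2 + 2 = 6.

6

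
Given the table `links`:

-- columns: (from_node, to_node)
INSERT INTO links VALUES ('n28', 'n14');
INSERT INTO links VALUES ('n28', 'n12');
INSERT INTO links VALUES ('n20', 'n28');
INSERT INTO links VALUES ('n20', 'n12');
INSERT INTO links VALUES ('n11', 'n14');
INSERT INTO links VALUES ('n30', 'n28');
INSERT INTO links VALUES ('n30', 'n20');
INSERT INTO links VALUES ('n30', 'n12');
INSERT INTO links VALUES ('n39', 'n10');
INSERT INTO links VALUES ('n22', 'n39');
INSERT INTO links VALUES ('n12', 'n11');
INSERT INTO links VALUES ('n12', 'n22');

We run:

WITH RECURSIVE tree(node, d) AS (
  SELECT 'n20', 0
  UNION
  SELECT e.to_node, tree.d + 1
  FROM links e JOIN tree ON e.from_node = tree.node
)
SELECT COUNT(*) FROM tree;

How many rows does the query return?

Base: (n20, d=0).
Iteration 1: edges from {n20} -> (n12, d=1), (n28, d=1).
Iteration 2: edges from {n12,n28} -> (n11, d=2), (n12, d=2), (n14, d=2), (n22, d=2).
Iteration 3: edges from {n11,n12,n14,n22} -> (n11, d=3), (n14, d=3), (n22, d=3), (n39, d=3).
Iteration 4: edges from {n11,n14,n22,n39} -> (n10, d=4), (n14, d=4), (n39, d=4).
Iteration 5: edges from {n10,n14,n39} -> (n10, d=5).
Iteration 6: no outgoing edges from {n10}; recursion stops.
Total rows emitted: 15.

15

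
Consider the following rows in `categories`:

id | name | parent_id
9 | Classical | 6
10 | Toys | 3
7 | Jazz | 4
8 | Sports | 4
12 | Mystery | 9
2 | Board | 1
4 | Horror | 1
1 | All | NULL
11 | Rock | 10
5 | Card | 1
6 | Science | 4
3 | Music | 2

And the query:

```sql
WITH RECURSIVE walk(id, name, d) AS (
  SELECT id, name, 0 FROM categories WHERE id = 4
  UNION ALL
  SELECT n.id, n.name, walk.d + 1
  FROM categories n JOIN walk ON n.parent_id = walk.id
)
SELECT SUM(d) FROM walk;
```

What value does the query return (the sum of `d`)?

8

Base: id=4 (Horror) at d 0.
Iteration 1: rows with parent_id in {4} -> Science (id 6, d 1), Jazz (id 7, d 1), Sports (id 8, d 1).
Iteration 2: rows with parent_id in {6,7,8} -> Classical (id 9, d 2).
Iteration 3: rows with parent_id in {9} -> Mystery (id 12, d 3).
Iteration 4: no rows with parent_id in {12}; recursion stops.
SUM(d) = 0 + 1 + 1 + 1 + 2 + 3 = 8.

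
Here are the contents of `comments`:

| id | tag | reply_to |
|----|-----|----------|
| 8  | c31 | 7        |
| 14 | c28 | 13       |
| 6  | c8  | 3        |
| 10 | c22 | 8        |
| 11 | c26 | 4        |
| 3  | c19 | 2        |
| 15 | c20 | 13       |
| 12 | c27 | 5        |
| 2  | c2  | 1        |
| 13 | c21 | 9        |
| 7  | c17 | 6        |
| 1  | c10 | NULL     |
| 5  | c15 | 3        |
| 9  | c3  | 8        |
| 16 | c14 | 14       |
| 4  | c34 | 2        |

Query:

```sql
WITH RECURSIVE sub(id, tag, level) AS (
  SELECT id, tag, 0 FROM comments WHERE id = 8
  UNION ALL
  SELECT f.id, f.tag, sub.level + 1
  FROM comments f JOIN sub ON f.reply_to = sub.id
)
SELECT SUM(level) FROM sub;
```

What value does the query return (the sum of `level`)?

Base: id=8 (c31) at level 0.
Iteration 1: rows with reply_to in {8} -> c3 (id 9, level 1), c22 (id 10, level 1).
Iteration 2: rows with reply_to in {9,10} -> c21 (id 13, level 2).
Iteration 3: rows with reply_to in {13} -> c28 (id 14, level 3), c20 (id 15, level 3).
Iteration 4: rows with reply_to in {14,15} -> c14 (id 16, level 4).
Iteration 5: no rows with reply_to in {16}; recursion stops.
SUM(level) = 0 + 1 + 1 + 2 + 3 + 3 + 4 = 14.

14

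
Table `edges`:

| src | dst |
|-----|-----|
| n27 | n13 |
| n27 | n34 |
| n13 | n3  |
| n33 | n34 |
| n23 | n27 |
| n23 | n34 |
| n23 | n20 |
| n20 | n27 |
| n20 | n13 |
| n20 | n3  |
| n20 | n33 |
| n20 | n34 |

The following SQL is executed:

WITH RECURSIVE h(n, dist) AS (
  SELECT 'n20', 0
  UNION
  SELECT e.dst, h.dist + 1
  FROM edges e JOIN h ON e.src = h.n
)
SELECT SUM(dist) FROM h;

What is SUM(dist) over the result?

Base: (n20, dist=0).
Iteration 1: edges from {n20} -> (n13, dist=1), (n27, dist=1), (n3, dist=1), (n33, dist=1), (n34, dist=1).
Iteration 2: edges from {n13,n27,n3,n33,n34} -> (n13, dist=2), (n3, dist=2), (n34, dist=2). [UNION drops 1 duplicate row(s)]
Iteration 3: edges from {n13,n3,n34} -> (n3, dist=3).
Iteration 4: no outgoing edges from {n3}; recursion stops.
SUM(dist) = 0 + 1 + 1 + 1 + 1 + 1 + 2 + 2 + 2 + 3 = 14.

14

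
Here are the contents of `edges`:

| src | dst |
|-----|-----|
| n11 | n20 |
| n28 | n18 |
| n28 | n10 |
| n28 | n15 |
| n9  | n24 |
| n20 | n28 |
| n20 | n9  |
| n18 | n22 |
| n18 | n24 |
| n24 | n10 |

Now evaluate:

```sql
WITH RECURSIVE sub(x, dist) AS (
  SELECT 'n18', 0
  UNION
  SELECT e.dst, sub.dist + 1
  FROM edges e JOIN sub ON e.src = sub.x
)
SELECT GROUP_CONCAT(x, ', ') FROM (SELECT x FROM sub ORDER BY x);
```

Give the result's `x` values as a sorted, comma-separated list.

Base: (n18, dist=0).
Iteration 1: edges from {n18} -> (n22, dist=1), (n24, dist=1).
Iteration 2: edges from {n22,n24} -> (n10, dist=2).
Iteration 3: no outgoing edges from {n10}; recursion stops.

n10, n18, n22, n24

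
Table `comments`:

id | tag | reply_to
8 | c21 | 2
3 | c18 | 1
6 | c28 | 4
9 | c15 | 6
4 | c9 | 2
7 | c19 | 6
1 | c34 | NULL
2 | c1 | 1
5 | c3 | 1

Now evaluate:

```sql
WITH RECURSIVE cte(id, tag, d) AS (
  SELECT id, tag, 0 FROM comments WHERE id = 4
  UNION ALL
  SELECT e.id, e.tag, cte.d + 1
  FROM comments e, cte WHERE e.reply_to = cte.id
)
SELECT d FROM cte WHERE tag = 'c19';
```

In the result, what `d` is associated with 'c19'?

2

Base: id=4 (c9) at d 0.
Iteration 1: rows with reply_to in {4} -> c28 (id 6, d 1).
Iteration 2: rows with reply_to in {6} -> c19 (id 7, d 2), c15 (id 9, d 2).
Iteration 3: no rows with reply_to in {7,9}; recursion stops.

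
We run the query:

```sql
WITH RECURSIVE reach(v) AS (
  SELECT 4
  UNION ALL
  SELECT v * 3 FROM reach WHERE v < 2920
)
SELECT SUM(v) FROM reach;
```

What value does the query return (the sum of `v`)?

13120

Base: v=4.
Iteration 1: 4 < 2920 holds -> v = 4 * 3 = 12.
Iteration 2: 12 < 2920 holds -> v = 12 * 3 = 36.
Iteration 3: 36 < 2920 holds -> v = 36 * 3 = 108.
Iteration 4: 108 < 2920 holds -> v = 108 * 3 = 324.
Iteration 5: 324 < 2920 holds -> v = 324 * 3 = 972.
Iteration 6: 972 < 2920 holds -> v = 972 * 3 = 2916.
Iteration 7: 2916 < 2920 holds -> v = 2916 * 3 = 8748.
Iteration 8: 8748 < 2920 fails; recursion stops.
SUM(v) = 4 + 12 + 36 + 108 + 324 + 972 + 2916 + 8748 = 13120.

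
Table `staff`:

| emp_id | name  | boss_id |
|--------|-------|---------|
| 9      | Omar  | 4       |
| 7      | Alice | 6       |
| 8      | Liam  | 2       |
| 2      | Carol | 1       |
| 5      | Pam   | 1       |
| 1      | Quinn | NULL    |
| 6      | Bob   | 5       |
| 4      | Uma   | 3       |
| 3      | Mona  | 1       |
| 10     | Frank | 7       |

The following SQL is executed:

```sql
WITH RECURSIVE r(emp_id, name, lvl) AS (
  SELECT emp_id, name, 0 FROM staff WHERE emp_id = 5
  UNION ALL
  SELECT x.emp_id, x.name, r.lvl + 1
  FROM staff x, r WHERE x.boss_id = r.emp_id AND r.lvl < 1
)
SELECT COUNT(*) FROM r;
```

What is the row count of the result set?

Base: emp_id=5 (Pam) at lvl 0.
Iteration 1: rows with boss_id in {5} -> Bob (id 6, lvl 1).
Iteration 2: lvl < 1 fails for all current rows; recursion stops.
Total rows emitted: 2.

2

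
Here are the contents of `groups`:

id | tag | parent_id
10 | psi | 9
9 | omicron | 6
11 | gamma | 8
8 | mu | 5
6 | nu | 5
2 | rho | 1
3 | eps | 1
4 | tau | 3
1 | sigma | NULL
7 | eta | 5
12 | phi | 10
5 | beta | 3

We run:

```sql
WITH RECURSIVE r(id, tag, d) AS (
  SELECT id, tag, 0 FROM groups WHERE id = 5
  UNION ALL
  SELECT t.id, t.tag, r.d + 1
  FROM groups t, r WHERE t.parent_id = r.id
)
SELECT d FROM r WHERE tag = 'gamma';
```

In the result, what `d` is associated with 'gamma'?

Base: id=5 (beta) at d 0.
Iteration 1: rows with parent_id in {5} -> nu (id 6, d 1), eta (id 7, d 1), mu (id 8, d 1).
Iteration 2: rows with parent_id in {6,7,8} -> omicron (id 9, d 2), gamma (id 11, d 2).
Iteration 3: rows with parent_id in {9,11} -> psi (id 10, d 3).
Iteration 4: rows with parent_id in {10} -> phi (id 12, d 4).
Iteration 5: no rows with parent_id in {12}; recursion stops.

2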